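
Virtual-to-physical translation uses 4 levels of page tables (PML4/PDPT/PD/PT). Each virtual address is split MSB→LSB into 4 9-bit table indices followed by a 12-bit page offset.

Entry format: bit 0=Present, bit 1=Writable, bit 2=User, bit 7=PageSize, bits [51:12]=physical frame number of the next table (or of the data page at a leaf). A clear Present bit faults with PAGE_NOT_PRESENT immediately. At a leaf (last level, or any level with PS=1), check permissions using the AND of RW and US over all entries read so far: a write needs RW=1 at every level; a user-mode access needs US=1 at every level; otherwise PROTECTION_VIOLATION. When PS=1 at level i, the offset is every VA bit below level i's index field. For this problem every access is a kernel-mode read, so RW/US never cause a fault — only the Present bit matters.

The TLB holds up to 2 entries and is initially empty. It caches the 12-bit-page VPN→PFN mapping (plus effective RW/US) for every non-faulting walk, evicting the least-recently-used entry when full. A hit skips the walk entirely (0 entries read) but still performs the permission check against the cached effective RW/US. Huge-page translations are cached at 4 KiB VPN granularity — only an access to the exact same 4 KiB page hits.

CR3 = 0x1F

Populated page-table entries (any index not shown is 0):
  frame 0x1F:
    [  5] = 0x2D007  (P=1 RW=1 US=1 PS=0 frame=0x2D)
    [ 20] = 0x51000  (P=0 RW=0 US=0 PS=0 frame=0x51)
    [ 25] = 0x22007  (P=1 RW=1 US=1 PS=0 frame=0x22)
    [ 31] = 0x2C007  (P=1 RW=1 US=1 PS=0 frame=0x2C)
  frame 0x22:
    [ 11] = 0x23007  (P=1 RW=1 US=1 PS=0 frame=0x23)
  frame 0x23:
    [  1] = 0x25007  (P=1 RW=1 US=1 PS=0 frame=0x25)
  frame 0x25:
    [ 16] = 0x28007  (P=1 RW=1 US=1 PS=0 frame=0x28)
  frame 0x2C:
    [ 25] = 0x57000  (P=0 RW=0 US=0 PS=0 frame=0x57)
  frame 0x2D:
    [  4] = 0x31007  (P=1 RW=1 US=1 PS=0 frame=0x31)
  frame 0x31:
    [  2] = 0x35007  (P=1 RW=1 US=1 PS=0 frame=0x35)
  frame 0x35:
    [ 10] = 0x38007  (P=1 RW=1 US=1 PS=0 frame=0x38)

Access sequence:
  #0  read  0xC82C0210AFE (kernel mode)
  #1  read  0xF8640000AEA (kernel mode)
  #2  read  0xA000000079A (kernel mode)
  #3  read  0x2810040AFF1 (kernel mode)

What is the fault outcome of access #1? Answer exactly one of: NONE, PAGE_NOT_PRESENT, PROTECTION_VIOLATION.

Walk each access:
#0 VA=0xC82C0210AFE (r,kernel):
  L0 @0x1F[25] → 0x22007  P=1,RW=1,US=1,PS=0
  L1 @0x22[11] → 0x23007  P=1,RW=1,US=1,PS=0
  L2 @0x23[1] → 0x25007  P=1,RW=1,US=1,PS=0
  L3 @0x25[16] → 0x28007  P=1,RW=1,US=1,PS=0
  ✓ 0x28AFE  — 4 lookups
#1 VA=0xF8640000AEA (r,kernel):
  L0 @0x1F[31] → 0x2C007  P=1,RW=1,US=1,PS=0
  L1 @0x2C[25] → 0x57000  P=0,RW=0,US=0,PS=0
  ✗ PAGE_NOT_PRESENT  [2 reads]
#2 VA=0xA000000079A (r,kernel):
  L0 @0x1F[20] → 0x51000  P=0,RW=0,US=0,PS=0
  ✗ PAGE_NOT_PRESENT  [1 reads]
#3 VA=0x2810040AFF1 (r,kernel):
  L0 @0x1F[5] → 0x2D007  P=1,RW=1,US=1,PS=0
  L1 @0x2D[4] → 0x31007  P=1,RW=1,US=1,PS=0
  L2 @0x31[2] → 0x35007  P=1,RW=1,US=1,PS=0
  L3 @0x35[10] → 0x38007  P=1,RW=1,US=1,PS=0
  ✓ 0x38FF1  — 4 lookups

Access #1 fault: PAGE_NOT_PRESENT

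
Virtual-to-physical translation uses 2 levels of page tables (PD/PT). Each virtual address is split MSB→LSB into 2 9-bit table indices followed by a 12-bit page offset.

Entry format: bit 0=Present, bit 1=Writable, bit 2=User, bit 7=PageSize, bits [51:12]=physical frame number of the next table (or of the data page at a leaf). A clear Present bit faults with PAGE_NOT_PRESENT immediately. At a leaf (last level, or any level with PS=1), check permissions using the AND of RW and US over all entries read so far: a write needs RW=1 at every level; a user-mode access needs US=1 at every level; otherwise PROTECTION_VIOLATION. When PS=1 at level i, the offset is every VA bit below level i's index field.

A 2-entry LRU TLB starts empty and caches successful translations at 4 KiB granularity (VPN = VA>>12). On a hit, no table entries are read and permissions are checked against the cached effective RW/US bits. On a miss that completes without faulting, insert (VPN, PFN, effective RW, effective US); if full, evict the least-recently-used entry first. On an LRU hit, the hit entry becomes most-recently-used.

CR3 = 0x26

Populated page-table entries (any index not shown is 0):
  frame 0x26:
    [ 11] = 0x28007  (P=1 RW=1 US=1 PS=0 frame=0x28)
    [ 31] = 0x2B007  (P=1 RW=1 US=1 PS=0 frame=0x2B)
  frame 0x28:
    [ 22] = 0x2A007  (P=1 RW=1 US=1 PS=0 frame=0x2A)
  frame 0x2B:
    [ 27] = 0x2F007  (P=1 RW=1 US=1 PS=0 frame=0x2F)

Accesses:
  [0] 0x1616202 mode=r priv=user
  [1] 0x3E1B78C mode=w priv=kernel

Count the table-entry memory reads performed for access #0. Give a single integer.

Trace:
#0 VA=0x1616202 (r,user):
  L0 @0x26[11] → 0x28007  P=1,RW=1,US=1,PS=0
  L1 @0x28[22] → 0x2A007  P=1,RW=1,US=1,PS=0
  → PA=0x2A202  (2 entries read)
#1 VA=0x3E1B78C (w,kernel):
  L0 @0x26[31] → 0x2B007  P=1,RW=1,US=1,PS=0
  L1 @0x2B[27] → 0x2F007  P=1,RW=1,US=1,PS=0
  → PA=0x2F78C  (2 entries read)

Entries read for #0: 2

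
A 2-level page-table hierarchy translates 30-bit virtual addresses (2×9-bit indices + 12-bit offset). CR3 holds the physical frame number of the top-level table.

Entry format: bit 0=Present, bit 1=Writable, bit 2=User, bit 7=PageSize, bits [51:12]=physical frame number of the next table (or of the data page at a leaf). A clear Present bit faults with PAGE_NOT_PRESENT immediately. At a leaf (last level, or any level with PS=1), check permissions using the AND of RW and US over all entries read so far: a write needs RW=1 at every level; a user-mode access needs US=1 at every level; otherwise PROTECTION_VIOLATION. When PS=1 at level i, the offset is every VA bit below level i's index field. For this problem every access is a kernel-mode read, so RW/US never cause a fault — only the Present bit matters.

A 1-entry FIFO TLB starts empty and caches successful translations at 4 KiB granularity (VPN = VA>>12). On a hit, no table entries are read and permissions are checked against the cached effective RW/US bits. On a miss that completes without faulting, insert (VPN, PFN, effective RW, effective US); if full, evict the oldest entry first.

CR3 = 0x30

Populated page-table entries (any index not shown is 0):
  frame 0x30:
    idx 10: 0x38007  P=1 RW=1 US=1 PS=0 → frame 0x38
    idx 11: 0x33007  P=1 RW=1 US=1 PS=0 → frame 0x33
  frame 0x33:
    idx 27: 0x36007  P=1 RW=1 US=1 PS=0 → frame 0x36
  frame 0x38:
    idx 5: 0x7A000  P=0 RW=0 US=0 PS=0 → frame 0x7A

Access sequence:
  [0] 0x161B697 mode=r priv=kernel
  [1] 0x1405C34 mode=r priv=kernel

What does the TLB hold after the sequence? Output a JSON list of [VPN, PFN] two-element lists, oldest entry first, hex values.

Trace:
#0 VA=0x161B697 (r,kernel):
  [0] read 0x30 idx=11: raw=0x33007 flags P=1 W=1 U=1 S=0
  [1] read 0x33 idx=27: raw=0x36007 flags P=1 W=1 U=1 S=0
  ✓ 0x36697  — 2 lookups
#1 VA=0x1405C34 (r,kernel):
  [0] read 0x30 idx=10: raw=0x38007 flags P=1 W=1 U=1 S=0
  [1] read 0x38 idx=5: raw=0x7A000 flags P=0 W=0 U=0 S=0
  → PAGE_NOT_PRESENT  (2 entries read)

TLB: [["0x161B", "0x36"]]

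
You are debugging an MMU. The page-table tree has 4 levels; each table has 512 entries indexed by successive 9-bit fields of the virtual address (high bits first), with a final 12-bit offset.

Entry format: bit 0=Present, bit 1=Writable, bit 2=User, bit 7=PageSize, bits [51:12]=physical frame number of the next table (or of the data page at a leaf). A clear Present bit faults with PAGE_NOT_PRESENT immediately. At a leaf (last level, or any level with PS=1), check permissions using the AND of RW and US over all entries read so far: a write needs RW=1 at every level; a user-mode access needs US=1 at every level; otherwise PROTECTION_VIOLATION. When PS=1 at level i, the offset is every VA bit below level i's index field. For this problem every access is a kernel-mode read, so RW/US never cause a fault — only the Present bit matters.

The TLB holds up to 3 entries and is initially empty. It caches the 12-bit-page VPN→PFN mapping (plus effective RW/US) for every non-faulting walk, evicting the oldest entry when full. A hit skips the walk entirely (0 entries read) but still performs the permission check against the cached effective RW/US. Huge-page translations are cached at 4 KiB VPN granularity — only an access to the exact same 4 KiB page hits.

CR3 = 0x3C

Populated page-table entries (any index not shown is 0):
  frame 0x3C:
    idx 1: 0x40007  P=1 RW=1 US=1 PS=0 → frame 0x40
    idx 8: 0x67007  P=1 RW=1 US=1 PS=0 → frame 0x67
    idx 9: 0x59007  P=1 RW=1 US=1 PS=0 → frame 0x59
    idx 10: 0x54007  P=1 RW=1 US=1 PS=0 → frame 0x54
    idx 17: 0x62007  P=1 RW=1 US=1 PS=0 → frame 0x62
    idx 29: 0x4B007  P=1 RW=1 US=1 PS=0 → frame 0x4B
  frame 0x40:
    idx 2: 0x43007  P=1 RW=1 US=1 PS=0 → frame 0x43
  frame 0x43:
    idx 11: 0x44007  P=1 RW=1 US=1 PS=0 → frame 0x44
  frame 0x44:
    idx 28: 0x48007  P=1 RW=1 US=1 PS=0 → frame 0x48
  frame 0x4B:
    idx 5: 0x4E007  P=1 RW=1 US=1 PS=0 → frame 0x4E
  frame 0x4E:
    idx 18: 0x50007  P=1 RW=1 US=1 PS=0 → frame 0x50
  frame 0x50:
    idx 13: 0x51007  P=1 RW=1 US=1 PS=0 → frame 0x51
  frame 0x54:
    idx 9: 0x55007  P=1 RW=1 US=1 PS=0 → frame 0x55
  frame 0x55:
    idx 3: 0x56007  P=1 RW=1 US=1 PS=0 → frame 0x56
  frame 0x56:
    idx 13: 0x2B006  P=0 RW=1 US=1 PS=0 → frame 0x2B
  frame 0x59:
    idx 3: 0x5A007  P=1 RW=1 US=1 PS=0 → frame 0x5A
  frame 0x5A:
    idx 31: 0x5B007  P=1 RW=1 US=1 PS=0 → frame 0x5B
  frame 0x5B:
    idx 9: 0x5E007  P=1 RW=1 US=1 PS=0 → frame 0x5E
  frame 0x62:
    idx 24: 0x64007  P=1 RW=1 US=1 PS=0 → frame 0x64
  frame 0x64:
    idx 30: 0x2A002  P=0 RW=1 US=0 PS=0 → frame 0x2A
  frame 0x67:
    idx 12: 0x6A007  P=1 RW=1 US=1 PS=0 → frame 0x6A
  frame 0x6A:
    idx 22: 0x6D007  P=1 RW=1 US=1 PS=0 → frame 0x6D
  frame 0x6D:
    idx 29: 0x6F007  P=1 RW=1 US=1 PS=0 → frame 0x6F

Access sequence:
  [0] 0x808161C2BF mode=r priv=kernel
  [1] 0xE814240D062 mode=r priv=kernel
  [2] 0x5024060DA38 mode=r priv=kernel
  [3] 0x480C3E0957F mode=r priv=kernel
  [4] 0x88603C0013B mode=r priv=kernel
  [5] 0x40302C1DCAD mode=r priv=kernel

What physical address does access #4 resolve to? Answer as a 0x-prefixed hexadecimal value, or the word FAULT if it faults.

Per-access translation:
#0 VA=0x808161C2BF (r,kernel):
  lvl0: tbl 0x3C, slot 1 ⇒ 0x40007 (P1/RW1/US1/PS0)
  lvl1: tbl 0x40, slot 2 ⇒ 0x43007 (P1/RW1/US1/PS0)
  lvl2: tbl 0x43, slot 11 ⇒ 0x44007 (P1/RW1/US1/PS0)
  lvl3: tbl 0x44, slot 28 ⇒ 0x48007 (P1/RW1/US1/PS0)
  ⇒ phys 0x482BF  [4 reads]
#1 VA=0xE814240D062 (r,kernel):
  lvl0: tbl 0x3C, slot 29 ⇒ 0x4B007 (P1/RW1/US1/PS0)
  lvl1: tbl 0x4B, slot 5 ⇒ 0x4E007 (P1/RW1/US1/PS0)
  lvl2: tbl 0x4E, slot 18 ⇒ 0x50007 (P1/RW1/US1/PS0)
  lvl3: tbl 0x50, slot 13 ⇒ 0x51007 (P1/RW1/US1/PS0)
  ⇒ phys 0x51062  [4 reads]
#2 VA=0x5024060DA38 (r,kernel):
  lvl0: tbl 0x3C, slot 10 ⇒ 0x54007 (P1/RW1/US1/PS0)
  lvl1: tbl 0x54, slot 9 ⇒ 0x55007 (P1/RW1/US1/PS0)
  lvl2: tbl 0x55, slot 3 ⇒ 0x56007 (P1/RW1/US1/PS0)
  lvl3: tbl 0x56, slot 13 ⇒ 0x2B006 (P0/RW1/US1/PS0)
  ⇒ fault: PAGE_NOT_PRESENT  — 4 lookups
#3 VA=0x480C3E0957F (r,kernel):
  lvl0: tbl 0x3C, slot 9 ⇒ 0x59007 (P1/RW1/US1/PS0)
  lvl1: tbl 0x59, slot 3 ⇒ 0x5A007 (P1/RW1/US1/PS0)
  lvl2: tbl 0x5A, slot 31 ⇒ 0x5B007 (P1/RW1/US1/PS0)
  lvl3: tbl 0x5B, slot 9 ⇒ 0x5E007 (P1/RW1/US1/PS0)
  ⇒ phys 0x5E57F  [4 reads]
#4 VA=0x88603C0013B (r,kernel):
  lvl0: tbl 0x3C, slot 17 ⇒ 0x62007 (P1/RW1/US1/PS0)
  lvl1: tbl 0x62, slot 24 ⇒ 0x64007 (P1/RW1/US1/PS0)
  lvl2: tbl 0x64, slot 30 ⇒ 0x2A002 (P0/RW1/US0/PS0)
  ⇒ fault: PAGE_NOT_PRESENT  — 3 lookups
#5 VA=0x40302C1DCAD (r,kernel):
  lvl0: tbl 0x3C, slot 8 ⇒ 0x67007 (P1/RW1/US1/PS0)
  lvl1: tbl 0x67, slot 12 ⇒ 0x6A007 (P1/RW1/US1/PS0)
  lvl2: tbl 0x6A, slot 22 ⇒ 0x6D007 (P1/RW1/US1/PS0)
  lvl3: tbl 0x6D, slot 29 ⇒ 0x6F007 (P1/RW1/US1/PS0)
  ⇒ phys 0x6FCAD  [4 reads]

Access #4 PA: FAULT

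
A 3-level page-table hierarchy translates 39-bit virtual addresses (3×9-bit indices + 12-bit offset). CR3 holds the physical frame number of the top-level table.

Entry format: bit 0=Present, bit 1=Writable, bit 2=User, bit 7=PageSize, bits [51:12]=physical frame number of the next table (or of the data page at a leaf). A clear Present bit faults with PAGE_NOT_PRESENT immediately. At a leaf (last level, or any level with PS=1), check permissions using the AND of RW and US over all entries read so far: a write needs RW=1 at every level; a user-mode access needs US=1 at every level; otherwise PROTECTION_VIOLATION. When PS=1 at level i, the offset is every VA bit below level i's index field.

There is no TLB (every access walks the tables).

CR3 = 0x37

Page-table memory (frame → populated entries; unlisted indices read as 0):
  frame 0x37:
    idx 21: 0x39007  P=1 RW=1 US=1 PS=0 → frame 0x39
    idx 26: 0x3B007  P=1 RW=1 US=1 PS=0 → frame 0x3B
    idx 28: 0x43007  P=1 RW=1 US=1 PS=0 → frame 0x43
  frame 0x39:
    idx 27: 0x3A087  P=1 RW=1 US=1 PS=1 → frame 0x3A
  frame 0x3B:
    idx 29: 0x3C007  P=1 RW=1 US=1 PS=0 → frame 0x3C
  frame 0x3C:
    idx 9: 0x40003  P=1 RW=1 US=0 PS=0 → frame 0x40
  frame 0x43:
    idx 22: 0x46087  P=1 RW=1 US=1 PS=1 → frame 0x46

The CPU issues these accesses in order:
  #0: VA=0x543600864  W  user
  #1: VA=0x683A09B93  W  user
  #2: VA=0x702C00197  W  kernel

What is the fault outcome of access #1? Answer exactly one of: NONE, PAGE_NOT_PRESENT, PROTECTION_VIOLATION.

Per-access translation:
#0 VA=0x543600864 (w,user):
  L0 @0x37[21] → 0x39007  P=1,RW=1,US=1,PS=0
  L1 @0x39[27] → 0x3A087  P=1,RW=1,US=1,PS=1
  → PA=0x3A864 (huge @L1)  (2 entries read)
#1 VA=0x683A09B93 (w,user):
  L0 @0x37[26] → 0x3B007  P=1,RW=1,US=1,PS=0
  L1 @0x3B[29] → 0x3C007  P=1,RW=1,US=1,PS=0
  L2 @0x3C[9] → 0x40003  P=1,RW=1,US=0,PS=0
  ⇒ fault: PROTECTION_VIOLATION  — 3 lookups
#2 VA=0x702C00197 (w,kernel):
  L0 @0x37[28] → 0x43007  P=1,RW=1,US=1,PS=0
  L1 @0x43[22] → 0x46087  P=1,RW=1,US=1,PS=1
  → PA=0x46197 (huge @L1)  (2 entries read)

Access #1 fault: PROTECTION_VIOLATION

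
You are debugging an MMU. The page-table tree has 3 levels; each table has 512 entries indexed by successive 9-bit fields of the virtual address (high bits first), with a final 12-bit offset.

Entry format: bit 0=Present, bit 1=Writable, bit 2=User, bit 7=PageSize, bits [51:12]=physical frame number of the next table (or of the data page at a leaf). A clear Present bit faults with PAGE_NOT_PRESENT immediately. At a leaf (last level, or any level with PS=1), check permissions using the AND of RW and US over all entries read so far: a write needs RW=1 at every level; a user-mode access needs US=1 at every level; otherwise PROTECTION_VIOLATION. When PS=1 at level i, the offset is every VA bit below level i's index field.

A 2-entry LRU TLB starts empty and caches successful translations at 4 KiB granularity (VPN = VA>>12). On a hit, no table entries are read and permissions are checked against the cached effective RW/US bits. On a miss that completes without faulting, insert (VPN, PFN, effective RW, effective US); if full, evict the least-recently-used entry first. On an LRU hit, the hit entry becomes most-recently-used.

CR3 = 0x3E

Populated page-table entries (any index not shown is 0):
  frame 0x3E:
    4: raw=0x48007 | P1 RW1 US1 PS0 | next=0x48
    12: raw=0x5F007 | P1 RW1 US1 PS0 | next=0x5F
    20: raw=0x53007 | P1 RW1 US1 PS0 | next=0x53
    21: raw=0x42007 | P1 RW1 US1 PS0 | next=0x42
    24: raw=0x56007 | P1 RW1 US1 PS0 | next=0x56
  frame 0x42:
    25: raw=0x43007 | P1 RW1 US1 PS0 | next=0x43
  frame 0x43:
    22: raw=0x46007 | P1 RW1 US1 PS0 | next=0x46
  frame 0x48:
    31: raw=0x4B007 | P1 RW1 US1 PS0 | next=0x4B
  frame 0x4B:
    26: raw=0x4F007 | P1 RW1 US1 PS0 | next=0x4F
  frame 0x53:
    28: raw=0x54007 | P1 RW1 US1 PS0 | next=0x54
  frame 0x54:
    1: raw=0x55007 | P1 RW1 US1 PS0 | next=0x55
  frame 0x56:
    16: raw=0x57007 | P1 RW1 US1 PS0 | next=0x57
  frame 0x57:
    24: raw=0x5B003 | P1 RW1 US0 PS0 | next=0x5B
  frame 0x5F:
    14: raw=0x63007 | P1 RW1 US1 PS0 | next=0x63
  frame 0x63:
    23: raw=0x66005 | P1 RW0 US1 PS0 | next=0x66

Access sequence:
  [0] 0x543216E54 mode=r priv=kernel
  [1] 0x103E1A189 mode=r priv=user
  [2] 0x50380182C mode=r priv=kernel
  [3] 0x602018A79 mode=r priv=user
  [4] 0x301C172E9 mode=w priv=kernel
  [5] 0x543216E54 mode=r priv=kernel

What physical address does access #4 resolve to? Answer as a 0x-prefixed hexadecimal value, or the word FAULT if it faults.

Per-access translation:
#0 VA=0x543216E54 (r,kernel):
  L0 @0x3E[21] → 0x42007  P=1,RW=1,US=1,PS=0
  L1 @0x42[25] → 0x43007  P=1,RW=1,US=1,PS=0
  L2 @0x43[22] → 0x46007  P=1,RW=1,US=1,PS=0
  → PA=0x46E54  (3 entries read)
#1 VA=0x103E1A189 (r,user):
  L0 @0x3E[4] → 0x48007  P=1,RW=1,US=1,PS=0
  L1 @0x48[31] → 0x4B007  P=1,RW=1,US=1,PS=0
  L2 @0x4B[26] → 0x4F007  P=1,RW=1,US=1,PS=0
  → PA=0x4F189  (3 entries read)
#2 VA=0x50380182C (r,kernel):
  L0 @0x3E[20] → 0x53007  P=1,RW=1,US=1,PS=0
  L1 @0x53[28] → 0x54007  P=1,RW=1,US=1,PS=0
  L2 @0x54[1] → 0x55007  P=1,RW=1,US=1,PS=0
  → PA=0x5582C  (3 entries read)
#3 VA=0x602018A79 (r,user):
  L0 @0x3E[24] → 0x56007  P=1,RW=1,US=1,PS=0
  L1 @0x56[16] → 0x57007  P=1,RW=1,US=1,PS=0
  L2 @0x57[24] → 0x5B003  P=1,RW=1,US=0,PS=0
  ✗ PROTECTION_VIOLATION  [3 reads]
#4 VA=0x301C172E9 (w,kernel):
  L0 @0x3E[12] → 0x5F007  P=1,RW=1,US=1,PS=0
  L1 @0x5F[14] → 0x63007  P=1,RW=1,US=1,PS=0
  L2 @0x63[23] → 0x66005  P=1,RW=0,US=1,PS=0
  ✗ PROTECTION_VIOLATION  [3 reads]
#5 VA=0x543216E54 (r,kernel):
  L0 @0x3E[21] → 0x42007  P=1,RW=1,US=1,PS=0
  L1 @0x42[25] → 0x43007  P=1,RW=1,US=1,PS=0
  L2 @0x43[22] → 0x46007  P=1,RW=1,US=1,PS=0
  → PA=0x46E54  (3 entries read)

Access #4 PA: FAULT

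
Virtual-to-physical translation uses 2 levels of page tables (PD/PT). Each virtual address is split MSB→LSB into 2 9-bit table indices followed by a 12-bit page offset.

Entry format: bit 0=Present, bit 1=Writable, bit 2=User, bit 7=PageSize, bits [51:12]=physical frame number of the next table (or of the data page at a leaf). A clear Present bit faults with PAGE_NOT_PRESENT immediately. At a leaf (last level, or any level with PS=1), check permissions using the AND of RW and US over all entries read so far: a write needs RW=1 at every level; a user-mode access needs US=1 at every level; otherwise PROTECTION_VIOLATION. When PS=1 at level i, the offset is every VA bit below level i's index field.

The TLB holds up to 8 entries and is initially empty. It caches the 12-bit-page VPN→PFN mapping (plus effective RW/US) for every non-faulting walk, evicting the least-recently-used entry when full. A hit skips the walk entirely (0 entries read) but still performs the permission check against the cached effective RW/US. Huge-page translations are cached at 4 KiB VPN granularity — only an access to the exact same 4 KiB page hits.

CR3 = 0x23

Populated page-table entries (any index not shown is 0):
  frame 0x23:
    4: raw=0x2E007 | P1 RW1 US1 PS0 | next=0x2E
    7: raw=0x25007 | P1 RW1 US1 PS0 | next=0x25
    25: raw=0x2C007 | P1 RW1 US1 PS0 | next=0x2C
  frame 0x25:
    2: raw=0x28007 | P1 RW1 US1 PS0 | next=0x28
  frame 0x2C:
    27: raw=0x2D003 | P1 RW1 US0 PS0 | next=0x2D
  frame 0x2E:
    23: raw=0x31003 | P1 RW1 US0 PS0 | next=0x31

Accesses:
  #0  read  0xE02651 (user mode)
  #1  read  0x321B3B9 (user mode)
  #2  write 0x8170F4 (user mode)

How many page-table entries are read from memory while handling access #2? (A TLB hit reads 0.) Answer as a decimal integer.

Trace:
#0 VA=0xE02651 (r,user):
  lvl0: tbl 0x23, slot 7 ⇒ 0x25007 (P1/RW1/US1/PS0)
  lvl1: tbl 0x25, slot 2 ⇒ 0x28007 (P1/RW1/US1/PS0)
  ⇒ phys 0x28651  [2 reads]
#1 VA=0x321B3B9 (r,user):
  lvl0: tbl 0x23, slot 25 ⇒ 0x2C007 (P1/RW1/US1/PS0)
  lvl1: tbl 0x2C, slot 27 ⇒ 0x2D003 (P1/RW1/US0/PS0)
  ⇒ fault: PROTECTION_VIOLATION  — 2 lookups
#2 VA=0x8170F4 (w,user):
  lvl0: tbl 0x23, slot 4 ⇒ 0x2E007 (P1/RW1/US1/PS0)
  lvl1: tbl 0x2E, slot 23 ⇒ 0x31003 (P1/RW1/US0/PS0)
  ⇒ fault: PROTECTION_VIOLATION  — 2 lookups

Entries read for #2: 2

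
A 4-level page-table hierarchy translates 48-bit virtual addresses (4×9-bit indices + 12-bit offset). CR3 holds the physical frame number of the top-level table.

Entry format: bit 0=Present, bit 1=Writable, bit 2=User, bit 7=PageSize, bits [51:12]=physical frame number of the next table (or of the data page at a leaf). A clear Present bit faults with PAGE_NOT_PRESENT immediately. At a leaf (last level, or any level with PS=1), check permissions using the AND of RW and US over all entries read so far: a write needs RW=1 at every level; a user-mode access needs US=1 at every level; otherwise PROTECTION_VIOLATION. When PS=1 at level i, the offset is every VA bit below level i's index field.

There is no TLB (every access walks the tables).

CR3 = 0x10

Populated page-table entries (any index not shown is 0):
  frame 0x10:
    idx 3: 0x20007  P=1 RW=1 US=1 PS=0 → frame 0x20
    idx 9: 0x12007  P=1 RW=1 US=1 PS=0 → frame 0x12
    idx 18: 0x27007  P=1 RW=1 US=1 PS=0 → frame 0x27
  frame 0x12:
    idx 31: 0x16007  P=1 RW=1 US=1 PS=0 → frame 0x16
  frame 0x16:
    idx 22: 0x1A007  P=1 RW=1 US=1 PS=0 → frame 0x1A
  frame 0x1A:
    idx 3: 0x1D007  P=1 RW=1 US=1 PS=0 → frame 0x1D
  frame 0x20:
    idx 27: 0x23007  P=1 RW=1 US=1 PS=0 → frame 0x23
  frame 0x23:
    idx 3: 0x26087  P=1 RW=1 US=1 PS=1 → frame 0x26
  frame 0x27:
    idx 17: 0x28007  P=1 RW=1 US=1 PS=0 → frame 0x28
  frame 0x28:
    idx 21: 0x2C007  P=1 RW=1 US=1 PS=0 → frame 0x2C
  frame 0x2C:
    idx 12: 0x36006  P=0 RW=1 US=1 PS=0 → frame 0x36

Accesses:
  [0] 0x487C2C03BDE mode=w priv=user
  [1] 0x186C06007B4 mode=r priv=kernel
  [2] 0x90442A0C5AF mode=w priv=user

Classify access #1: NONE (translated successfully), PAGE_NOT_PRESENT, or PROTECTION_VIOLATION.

Walk each access:
#0 VA=0x487C2C03BDE (w,user):
  lvl0: tbl 0x10, slot 9 ⇒ 0x12007 (P1/RW1/US1/PS0)
  lvl1: tbl 0x12, slot 31 ⇒ 0x16007 (P1/RW1/US1/PS0)
  lvl2: tbl 0x16, slot 22 ⇒ 0x1A007 (P1/RW1/US1/PS0)
  lvl3: tbl 0x1A, slot 3 ⇒ 0x1D007 (P1/RW1/US1/PS0)
  ✓ 0x1DBDE  — 4 lookups
#1 VA=0x186C06007B4 (r,kernel):
  lvl0: tbl 0x10, slot 3 ⇒ 0x20007 (P1/RW1/US1/PS0)
  lvl1: tbl 0x20, slot 27 ⇒ 0x23007 (P1/RW1/US1/PS0)
  lvl2: tbl 0x23, slot 3 ⇒ 0x26087 (P1/RW1/US1/PS1)
  ✓ 0x267B4 (huge @L2)  — 3 lookups
#2 VA=0x90442A0C5AF (w,user):
  lvl0: tbl 0x10, slot 18 ⇒ 0x27007 (P1/RW1/US1/PS0)
  lvl1: tbl 0x27, slot 17 ⇒ 0x28007 (P1/RW1/US1/PS0)
  lvl2: tbl 0x28, slot 21 ⇒ 0x2C007 (P1/RW1/US1/PS0)
  lvl3: tbl 0x2C, slot 12 ⇒ 0x36006 (P0/RW1/US1/PS0)
  ✗ PAGE_NOT_PRESENT  [4 reads]

Access #1 fault: NONE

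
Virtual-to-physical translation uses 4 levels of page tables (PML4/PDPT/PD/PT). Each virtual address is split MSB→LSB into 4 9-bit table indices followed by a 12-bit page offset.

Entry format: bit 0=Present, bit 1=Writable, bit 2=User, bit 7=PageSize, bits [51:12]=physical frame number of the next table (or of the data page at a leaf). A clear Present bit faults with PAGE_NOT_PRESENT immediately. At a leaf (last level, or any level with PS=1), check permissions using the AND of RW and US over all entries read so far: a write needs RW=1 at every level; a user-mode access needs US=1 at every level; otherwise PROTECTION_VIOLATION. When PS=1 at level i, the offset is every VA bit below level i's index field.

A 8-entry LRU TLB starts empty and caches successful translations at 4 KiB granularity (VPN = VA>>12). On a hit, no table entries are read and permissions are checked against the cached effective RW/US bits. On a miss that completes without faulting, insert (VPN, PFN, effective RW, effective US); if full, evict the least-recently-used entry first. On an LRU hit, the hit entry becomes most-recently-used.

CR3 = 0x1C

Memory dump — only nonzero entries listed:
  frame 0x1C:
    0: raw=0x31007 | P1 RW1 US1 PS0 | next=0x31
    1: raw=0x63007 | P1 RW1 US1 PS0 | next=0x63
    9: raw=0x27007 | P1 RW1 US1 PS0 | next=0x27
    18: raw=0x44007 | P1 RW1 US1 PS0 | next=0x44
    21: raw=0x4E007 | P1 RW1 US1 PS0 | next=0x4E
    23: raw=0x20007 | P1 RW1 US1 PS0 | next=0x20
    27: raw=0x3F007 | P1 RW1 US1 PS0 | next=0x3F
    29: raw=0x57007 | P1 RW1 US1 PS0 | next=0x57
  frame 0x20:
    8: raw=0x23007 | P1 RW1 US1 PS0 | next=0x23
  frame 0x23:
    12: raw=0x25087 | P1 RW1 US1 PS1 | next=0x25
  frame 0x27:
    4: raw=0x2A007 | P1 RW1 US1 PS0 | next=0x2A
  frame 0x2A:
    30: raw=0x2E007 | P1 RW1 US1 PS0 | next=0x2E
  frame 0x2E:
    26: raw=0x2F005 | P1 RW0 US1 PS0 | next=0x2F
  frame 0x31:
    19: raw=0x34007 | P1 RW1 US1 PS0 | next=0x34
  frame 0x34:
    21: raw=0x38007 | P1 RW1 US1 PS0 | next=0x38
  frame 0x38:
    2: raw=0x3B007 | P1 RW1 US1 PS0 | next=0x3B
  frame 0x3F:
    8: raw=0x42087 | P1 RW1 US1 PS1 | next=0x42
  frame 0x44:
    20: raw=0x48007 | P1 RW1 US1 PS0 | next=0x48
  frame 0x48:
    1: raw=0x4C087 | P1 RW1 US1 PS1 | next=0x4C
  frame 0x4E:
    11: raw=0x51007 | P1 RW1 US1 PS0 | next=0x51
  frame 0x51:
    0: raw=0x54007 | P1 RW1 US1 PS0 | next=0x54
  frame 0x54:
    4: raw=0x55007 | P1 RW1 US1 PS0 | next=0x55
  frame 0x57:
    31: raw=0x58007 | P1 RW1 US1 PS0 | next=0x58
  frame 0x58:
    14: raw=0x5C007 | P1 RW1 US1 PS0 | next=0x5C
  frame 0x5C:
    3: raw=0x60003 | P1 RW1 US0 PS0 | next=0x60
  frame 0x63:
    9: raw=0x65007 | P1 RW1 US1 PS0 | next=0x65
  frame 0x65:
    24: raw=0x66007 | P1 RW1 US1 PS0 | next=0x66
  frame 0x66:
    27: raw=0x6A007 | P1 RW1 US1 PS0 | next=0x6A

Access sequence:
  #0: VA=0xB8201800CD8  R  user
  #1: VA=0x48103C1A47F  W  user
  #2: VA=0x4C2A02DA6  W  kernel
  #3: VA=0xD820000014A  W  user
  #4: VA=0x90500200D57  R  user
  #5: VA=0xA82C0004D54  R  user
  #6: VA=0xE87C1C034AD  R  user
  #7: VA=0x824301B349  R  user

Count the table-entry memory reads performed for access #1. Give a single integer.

Per-access translation:
#0 VA=0xB8201800CD8 (r,user):
  L0 @0x1C[23] → 0x20007  P=1,RW=1,US=1,PS=0
  L1 @0x20[8] → 0x23007  P=1,RW=1,US=1,PS=0
  L2 @0x23[12] → 0x25087  P=1,RW=1,US=1,PS=1
  ✓ 0x25CD8 (huge @L2)  — 3 lookups
#1 VA=0x48103C1A47F (w,user):
  L0 @0x1C[9] → 0x27007  P=1,RW=1,US=1,PS=0
  L1 @0x27[4] → 0x2A007  P=1,RW=1,US=1,PS=0
  L2 @0x2A[30] → 0x2E007  P=1,RW=1,US=1,PS=0
  L3 @0x2E[26] → 0x2F005  P=1,RW=0,US=1,PS=0
  ⇒ fault: PROTECTION_VIOLATION  — 4 lookups
#2 VA=0x4C2A02DA6 (w,kernel):
  L0 @0x1C[0] → 0x31007  P=1,RW=1,US=1,PS=0
  L1 @0x31[19] → 0x34007  P=1,RW=1,US=1,PS=0
  L2 @0x34[21] → 0x38007  P=1,RW=1,US=1,PS=0
  L3 @0x38[2] → 0x3B007  P=1,RW=1,US=1,PS=0
  ✓ 0x3BDA6  — 4 lookups
#3 VA=0xD820000014A (w,user):
  L0 @0x1C[27] → 0x3F007  P=1,RW=1,US=1,PS=0
  L1 @0x3F[8] → 0x42087  P=1,RW=1,US=1,PS=1
  ✓ 0x4214A (huge @L1)  — 2 lookups
#4 VA=0x90500200D57 (r,user):
  L0 @0x1C[18] → 0x44007  P=1,RW=1,US=1,PS=0
  L1 @0x44[20] → 0x48007  P=1,RW=1,US=1,PS=0
  L2 @0x48[1] → 0x4C087  P=1,RW=1,US=1,PS=1
  ✓ 0x4CD57 (huge @L2)  — 3 lookups
#5 VA=0xA82C0004D54 (r,user):
  L0 @0x1C[21] → 0x4E007  P=1,RW=1,US=1,PS=0
  L1 @0x4E[11] → 0x51007  P=1,RW=1,US=1,PS=0
  L2 @0x51[0] → 0x54007  P=1,RW=1,US=1,PS=0
  L3 @0x54[4] → 0x55007  P=1,RW=1,US=1,PS=0
  ✓ 0x55D54  — 4 lookups
#6 VA=0xE87C1C034AD (r,user):
  L0 @0x1C[29] → 0x57007  P=1,RW=1,US=1,PS=0
  L1 @0x57[31] → 0x58007  P=1,RW=1,US=1,PS=0
  L2 @0x58[14] → 0x5C007  P=1,RW=1,US=1,PS=0
  L3 @0x5C[3] → 0x60003  P=1,RW=1,US=0,PS=0
  ⇒ fault: PROTECTION_VIOLATION  — 4 lookups
#7 VA=0x824301B349 (r,user):
  L0 @0x1C[1] → 0x63007  P=1,RW=1,US=1,PS=0
  L1 @0x63[9] → 0x65007  P=1,RW=1,US=1,PS=0
  L2 @0x65[24] → 0x66007  P=1,RW=1,US=1,PS=0
  L3 @0x66[27] → 0x6A007  P=1,RW=1,US=1,PS=0
  ✓ 0x6A349  — 4 lookups

Entries read for #1: 4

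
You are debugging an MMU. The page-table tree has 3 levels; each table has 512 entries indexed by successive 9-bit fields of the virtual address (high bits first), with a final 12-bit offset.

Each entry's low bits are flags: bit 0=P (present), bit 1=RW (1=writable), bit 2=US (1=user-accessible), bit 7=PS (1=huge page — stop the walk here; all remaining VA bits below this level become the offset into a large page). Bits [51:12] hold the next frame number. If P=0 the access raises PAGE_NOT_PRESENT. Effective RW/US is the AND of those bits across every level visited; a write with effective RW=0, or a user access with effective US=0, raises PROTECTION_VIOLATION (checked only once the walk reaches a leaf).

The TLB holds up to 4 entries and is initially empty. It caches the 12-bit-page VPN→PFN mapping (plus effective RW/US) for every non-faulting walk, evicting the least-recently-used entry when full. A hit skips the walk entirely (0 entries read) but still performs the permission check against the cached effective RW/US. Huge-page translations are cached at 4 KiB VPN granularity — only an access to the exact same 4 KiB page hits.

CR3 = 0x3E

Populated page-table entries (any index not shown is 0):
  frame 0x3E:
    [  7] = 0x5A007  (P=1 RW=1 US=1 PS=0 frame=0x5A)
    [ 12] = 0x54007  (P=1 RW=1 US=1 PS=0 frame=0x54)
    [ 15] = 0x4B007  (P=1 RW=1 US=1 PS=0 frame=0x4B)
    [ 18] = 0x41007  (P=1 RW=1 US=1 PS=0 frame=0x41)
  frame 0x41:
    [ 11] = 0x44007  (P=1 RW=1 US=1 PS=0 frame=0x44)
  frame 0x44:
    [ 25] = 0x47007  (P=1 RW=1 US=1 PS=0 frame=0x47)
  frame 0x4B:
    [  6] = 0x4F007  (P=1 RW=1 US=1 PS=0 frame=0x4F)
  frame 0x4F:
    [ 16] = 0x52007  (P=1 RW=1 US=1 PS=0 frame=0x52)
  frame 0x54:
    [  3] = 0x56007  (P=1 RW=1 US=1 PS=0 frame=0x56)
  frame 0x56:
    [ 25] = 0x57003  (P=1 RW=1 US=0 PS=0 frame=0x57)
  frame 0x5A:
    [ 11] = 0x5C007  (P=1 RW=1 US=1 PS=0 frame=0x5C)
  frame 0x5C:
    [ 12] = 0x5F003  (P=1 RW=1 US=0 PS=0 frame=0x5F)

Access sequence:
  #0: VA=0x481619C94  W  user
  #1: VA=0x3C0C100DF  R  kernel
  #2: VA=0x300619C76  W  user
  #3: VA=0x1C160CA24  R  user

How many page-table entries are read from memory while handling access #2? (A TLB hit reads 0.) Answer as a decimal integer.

Trace:
#0 VA=0x481619C94 (w,user):
  lvl0: tbl 0x3E, slot 18 ⇒ 0x41007 (P1/RW1/US1/PS0)
  lvl1: tbl 0x41, slot 11 ⇒ 0x44007 (P1/RW1/US1/PS0)
  lvl2: tbl 0x44, slot 25 ⇒ 0x47007 (P1/RW1/US1/PS0)
  ✓ 0x47C94  — 3 lookups
#1 VA=0x3C0C100DF (r,kernel):
  lvl0: tbl 0x3E, slot 15 ⇒ 0x4B007 (P1/RW1/US1/PS0)
  lvl1: tbl 0x4B, slot 6 ⇒ 0x4F007 (P1/RW1/US1/PS0)
  lvl2: tbl 0x4F, slot 16 ⇒ 0x52007 (P1/RW1/US1/PS0)
  ✓ 0x520DF  — 3 lookups
#2 VA=0x300619C76 (w,user):
  lvl0: tbl 0x3E, slot 12 ⇒ 0x54007 (P1/RW1/US1/PS0)
  lvl1: tbl 0x54, slot 3 ⇒ 0x56007 (P1/RW1/US1/PS0)
  lvl2: tbl 0x56, slot 25 ⇒ 0x57003 (P1/RW1/US0/PS0)
  ⇒ fault: PROTECTION_VIOLATION  — 3 lookups
#3 VA=0x1C160CA24 (r,user):
  lvl0: tbl 0x3E, slot 7 ⇒ 0x5A007 (P1/RW1/US1/PS0)
  lvl1: tbl 0x5A, slot 11 ⇒ 0x5C007 (P1/RW1/US1/PS0)
  lvl2: tbl 0x5C, slot 12 ⇒ 0x5F003 (P1/RW1/US0/PS0)
  ⇒ fault: PROTECTION_VIOLATION  — 3 lookups

Entries read for #2: 3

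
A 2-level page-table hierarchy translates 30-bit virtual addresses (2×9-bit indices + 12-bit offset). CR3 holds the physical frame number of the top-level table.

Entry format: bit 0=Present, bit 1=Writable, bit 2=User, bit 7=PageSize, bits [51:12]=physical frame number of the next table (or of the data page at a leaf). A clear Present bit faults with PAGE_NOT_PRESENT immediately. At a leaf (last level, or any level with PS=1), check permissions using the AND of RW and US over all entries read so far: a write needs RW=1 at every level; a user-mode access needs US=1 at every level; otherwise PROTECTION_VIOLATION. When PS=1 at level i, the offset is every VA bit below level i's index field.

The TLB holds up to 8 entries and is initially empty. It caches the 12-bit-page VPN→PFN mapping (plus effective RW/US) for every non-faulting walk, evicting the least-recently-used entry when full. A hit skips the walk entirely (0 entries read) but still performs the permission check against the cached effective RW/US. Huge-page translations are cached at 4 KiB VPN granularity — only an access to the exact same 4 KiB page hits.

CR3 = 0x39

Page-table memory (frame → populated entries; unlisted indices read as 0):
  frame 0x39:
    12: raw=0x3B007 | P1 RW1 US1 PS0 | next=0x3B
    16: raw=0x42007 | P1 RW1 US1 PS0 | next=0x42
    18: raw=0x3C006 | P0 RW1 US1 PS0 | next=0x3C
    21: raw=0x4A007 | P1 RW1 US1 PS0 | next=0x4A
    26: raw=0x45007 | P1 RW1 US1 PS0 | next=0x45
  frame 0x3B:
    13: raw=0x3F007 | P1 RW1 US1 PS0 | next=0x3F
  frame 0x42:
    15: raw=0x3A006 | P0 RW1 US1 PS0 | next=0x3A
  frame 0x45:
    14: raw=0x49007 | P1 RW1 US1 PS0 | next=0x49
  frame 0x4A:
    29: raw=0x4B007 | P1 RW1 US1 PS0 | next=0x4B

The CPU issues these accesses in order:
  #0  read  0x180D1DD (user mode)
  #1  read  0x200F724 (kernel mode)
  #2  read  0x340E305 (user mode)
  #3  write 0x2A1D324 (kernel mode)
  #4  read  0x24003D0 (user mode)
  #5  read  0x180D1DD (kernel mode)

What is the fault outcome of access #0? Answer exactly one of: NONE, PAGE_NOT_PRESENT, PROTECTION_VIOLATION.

Walk each access:
#0 VA=0x180D1DD (r,user):
  lvl0: tbl 0x39, slot 12 ⇒ 0x3B007 (P1/RW1/US1/PS0)
  lvl1: tbl 0x3B, slot 13 ⇒ 0x3F007 (P1/RW1/US1/PS0)
  → PA=0x3F1DD  (2 entries read)
#1 VA=0x200F724 (r,kernel):
  lvl0: tbl 0x39, slot 16 ⇒ 0x42007 (P1/RW1/US1/PS0)
  lvl1: tbl 0x42, slot 15 ⇒ 0x3A006 (P0/RW1/US1/PS0)
  ✗ PAGE_NOT_PRESENT  [2 reads]
#2 VA=0x340E305 (r,user):
  lvl0: tbl 0x39, slot 26 ⇒ 0x45007 (P1/RW1/US1/PS0)
  lvl1: tbl 0x45, slot 14 ⇒ 0x49007 (P1/RW1/US1/PS0)
  → PA=0x49305  (2 entries read)
#3 VA=0x2A1D324 (w,kernel):
  lvl0: tbl 0x39, slot 21 ⇒ 0x4A007 (P1/RW1/US1/PS0)
  lvl1: tbl 0x4A, slot 29 ⇒ 0x4B007 (P1/RW1/US1/PS0)
  → PA=0x4B324  (2 entries read)
#4 VA=0x24003D0 (r,user):
  lvl0: tbl 0x39, slot 18 ⇒ 0x3C006 (P0/RW1/US1/PS0)
  ✗ PAGE_NOT_PRESENT  [1 reads]
#5 VA=0x180D1DD (r,kernel):
  TLB hit vpn=0x180D → PA=0x3F1DD

Access #0 fault: NONE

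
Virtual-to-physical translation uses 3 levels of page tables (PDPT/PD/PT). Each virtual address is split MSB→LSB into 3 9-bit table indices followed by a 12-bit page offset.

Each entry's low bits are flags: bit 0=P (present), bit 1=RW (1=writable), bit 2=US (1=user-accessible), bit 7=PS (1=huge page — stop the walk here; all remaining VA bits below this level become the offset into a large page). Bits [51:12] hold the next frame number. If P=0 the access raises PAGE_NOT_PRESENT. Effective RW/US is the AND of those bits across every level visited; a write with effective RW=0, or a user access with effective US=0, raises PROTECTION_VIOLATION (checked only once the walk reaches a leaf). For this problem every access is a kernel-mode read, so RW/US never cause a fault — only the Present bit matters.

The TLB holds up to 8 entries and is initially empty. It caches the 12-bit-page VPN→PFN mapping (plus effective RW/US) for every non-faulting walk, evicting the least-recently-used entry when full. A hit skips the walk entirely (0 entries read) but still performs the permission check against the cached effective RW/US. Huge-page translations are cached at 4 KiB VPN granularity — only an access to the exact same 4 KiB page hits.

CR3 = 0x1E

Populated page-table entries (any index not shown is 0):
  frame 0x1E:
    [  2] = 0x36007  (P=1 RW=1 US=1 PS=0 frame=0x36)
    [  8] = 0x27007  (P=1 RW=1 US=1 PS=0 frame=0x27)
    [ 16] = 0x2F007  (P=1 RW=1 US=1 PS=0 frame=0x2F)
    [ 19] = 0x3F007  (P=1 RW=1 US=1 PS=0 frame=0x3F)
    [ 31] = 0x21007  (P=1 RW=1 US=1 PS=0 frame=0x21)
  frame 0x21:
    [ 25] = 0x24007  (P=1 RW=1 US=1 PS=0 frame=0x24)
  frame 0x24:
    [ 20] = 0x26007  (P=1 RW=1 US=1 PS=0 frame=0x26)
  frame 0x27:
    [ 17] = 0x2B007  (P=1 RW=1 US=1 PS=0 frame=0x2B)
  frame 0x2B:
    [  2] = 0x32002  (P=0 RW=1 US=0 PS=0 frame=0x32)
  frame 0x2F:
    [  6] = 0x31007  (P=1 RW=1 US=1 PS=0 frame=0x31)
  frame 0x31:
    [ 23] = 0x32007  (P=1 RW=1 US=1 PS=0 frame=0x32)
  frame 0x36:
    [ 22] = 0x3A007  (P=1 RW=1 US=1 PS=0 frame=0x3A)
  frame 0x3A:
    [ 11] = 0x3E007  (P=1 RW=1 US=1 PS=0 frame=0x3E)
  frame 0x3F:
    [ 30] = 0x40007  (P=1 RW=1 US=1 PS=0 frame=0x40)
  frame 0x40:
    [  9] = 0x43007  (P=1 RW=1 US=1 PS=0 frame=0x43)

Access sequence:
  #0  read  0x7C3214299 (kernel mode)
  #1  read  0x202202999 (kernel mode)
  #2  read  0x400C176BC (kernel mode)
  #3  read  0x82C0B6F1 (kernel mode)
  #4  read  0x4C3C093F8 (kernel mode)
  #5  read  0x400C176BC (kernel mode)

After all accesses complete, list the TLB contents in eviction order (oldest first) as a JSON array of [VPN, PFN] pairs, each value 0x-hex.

Per-access translation:
#0 VA=0x7C3214299 (r,kernel):
  [0] read 0x1E idx=31: raw=0x21007 flags P=1 W=1 U=1 S=0
  [1] read 0x21 idx=25: raw=0x24007 flags P=1 W=1 U=1 S=0
  [2] read 0x24 idx=20: raw=0x26007 flags P=1 W=1 U=1 S=0
  ✓ 0x26299  — 3 lookups
#1 VA=0x202202999 (r,kernel):
  [0] read 0x1E idx=8: raw=0x27007 flags P=1 W=1 U=1 S=0
  [1] read 0x27 idx=17: raw=0x2B007 flags P=1 W=1 U=1 S=0
  [2] read 0x2B idx=2: raw=0x32002 flags P=0 W=1 U=0 S=0
  → PAGE_NOT_PRESENT  (3 entries read)
#2 VA=0x400C176BC (r,kernel):
  [0] read 0x1E idx=16: raw=0x2F007 flags P=1 W=1 U=1 S=0
  [1] read 0x2F idx=6: raw=0x31007 flags P=1 W=1 U=1 S=0
  [2] read 0x31 idx=23: raw=0x32007 flags P=1 W=1 U=1 S=0
  ✓ 0x326BC  — 3 lookups
#3 VA=0x82C0B6F1 (r,kernel):
  [0] read 0x1E idx=2: raw=0x36007 flags P=1 W=1 U=1 S=0
  [1] read 0x36 idx=22: raw=0x3A007 flags P=1 W=1 U=1 S=0
  [2] read 0x3A idx=11: raw=0x3E007 flags P=1 W=1 U=1 S=0
  ✓ 0x3E6F1  — 3 lookups
#4 VA=0x4C3C093F8 (r,kernel):
  [0] read 0x1E idx=19: raw=0x3F007 flags P=1 W=1 U=1 S=0
  [1] read 0x3F idx=30: raw=0x40007 flags P=1 W=1 U=1 S=0
  [2] read 0x40 idx=9: raw=0x43007 flags P=1 W=1 U=1 S=0
  ✓ 0x433F8  — 3 lookups
#5 VA=0x400C176BC (r,kernel):
  TLB hit vpn=0x400C17 → PA=0x326BC

TLB: [["0x7C3214", "0x26"], ["0x82C0B", "0x3E"], ["0x4C3C09", "0x43"], ["0x400C17", "0x32"]]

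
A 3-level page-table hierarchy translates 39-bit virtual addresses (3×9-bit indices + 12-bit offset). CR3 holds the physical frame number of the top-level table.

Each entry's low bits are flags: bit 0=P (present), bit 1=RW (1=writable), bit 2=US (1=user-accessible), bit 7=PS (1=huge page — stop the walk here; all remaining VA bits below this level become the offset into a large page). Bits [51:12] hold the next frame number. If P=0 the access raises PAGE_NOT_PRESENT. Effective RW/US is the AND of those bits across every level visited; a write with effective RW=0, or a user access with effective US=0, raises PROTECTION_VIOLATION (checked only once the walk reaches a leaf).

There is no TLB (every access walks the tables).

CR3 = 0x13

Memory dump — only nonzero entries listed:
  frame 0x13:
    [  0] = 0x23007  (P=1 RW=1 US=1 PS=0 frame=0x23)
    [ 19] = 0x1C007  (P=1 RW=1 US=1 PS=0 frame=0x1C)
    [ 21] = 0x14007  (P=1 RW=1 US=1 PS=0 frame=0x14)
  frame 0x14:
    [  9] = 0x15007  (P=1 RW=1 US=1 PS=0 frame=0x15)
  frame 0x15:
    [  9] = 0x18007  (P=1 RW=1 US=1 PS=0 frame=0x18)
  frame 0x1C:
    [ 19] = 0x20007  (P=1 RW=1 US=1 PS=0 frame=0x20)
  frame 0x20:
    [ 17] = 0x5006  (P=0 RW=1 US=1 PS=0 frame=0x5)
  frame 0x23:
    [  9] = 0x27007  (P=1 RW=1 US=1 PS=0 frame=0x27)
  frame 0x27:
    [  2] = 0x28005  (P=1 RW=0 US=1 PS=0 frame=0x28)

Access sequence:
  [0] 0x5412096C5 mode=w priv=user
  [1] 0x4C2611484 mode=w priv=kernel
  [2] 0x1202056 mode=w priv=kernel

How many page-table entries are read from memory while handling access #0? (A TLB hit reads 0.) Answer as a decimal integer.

Trace:
#0 VA=0x5412096C5 (w,user):
  L0 @0x13[21] → 0x14007  P=1,RW=1,US=1,PS=0
  L1 @0x14[9] → 0x15007  P=1,RW=1,US=1,PS=0
  L2 @0x15[9] → 0x18007  P=1,RW=1,US=1,PS=0
  ✓ 0x186C5  — 3 lookups
#1 VA=0x4C2611484 (w,kernel):
  L0 @0x13[19] → 0x1C007  P=1,RW=1,US=1,PS=0
  L1 @0x1C[19] → 0x20007  P=1,RW=1,US=1,PS=0
  L2 @0x20[17] → 0x5006  P=0,RW=1,US=1,PS=0
  ⇒ fault: PAGE_NOT_PRESENT  — 3 lookups
#2 VA=0x1202056 (w,kernel):
  L0 @0x13[0] → 0x23007  P=1,RW=1,US=1,PS=0
  L1 @0x23[9] → 0x27007  P=1,RW=1,US=1,PS=0
  L2 @0x27[2] → 0x28005  P=1,RW=0,US=1,PS=0
  ⇒ fault: PROTECTION_VIOLATION  — 3 lookups

Entries read for #0: 3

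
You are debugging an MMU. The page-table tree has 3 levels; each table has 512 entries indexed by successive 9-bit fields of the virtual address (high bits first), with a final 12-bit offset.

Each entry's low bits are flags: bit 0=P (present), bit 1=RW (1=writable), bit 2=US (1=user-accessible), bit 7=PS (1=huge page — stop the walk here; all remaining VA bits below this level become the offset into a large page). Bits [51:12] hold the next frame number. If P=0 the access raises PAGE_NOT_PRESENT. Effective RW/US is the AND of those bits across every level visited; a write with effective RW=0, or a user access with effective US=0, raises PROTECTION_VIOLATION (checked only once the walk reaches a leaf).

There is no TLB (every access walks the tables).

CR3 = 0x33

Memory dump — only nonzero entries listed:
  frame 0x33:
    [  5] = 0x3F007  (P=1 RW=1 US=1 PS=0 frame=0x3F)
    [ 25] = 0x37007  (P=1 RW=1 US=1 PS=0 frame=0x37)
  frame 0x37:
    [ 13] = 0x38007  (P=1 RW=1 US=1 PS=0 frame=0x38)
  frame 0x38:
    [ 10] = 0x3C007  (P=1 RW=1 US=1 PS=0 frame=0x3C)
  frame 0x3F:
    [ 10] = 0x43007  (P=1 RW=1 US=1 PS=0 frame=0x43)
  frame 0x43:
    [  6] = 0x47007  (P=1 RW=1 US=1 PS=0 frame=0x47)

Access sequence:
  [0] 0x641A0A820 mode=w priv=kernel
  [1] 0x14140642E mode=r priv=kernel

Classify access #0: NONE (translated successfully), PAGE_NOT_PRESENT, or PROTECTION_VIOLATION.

Per-access translation:
#0 VA=0x641A0A820 (w,kernel):
  L0: frame=0x33 idx=25 entry=0x37007 [P=1 RW=1 US=1 PS=0]
  L1: frame=0x37 idx=13 entry=0x38007 [P=1 RW=1 US=1 PS=0]
  L2: frame=0x38 idx=10 entry=0x3C007 [P=1 RW=1 US=1 PS=0]
  ✓ 0x3C820  — 3 lookups
#1 VA=0x14140642E (r,kernel):
  L0: frame=0x33 idx=5 entry=0x3F007 [P=1 RW=1 US=1 PS=0]
  L1: frame=0x3F idx=10 entry=0x43007 [P=1 RW=1 US=1 PS=0]
  L2: frame=0x43 idx=6 entry=0x47007 [P=1 RW=1 US=1 PS=0]
  ✓ 0x4742E  — 3 lookups

Access #0 fault: NONE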